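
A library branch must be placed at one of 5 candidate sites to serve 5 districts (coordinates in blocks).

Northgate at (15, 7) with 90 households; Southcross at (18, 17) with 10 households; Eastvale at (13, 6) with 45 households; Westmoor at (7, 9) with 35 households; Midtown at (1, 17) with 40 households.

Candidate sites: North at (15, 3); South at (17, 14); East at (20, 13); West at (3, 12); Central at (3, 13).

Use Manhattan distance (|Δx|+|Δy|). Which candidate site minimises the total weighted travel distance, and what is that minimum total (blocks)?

North, total 2365 blocks

Total weighted distance at each candidate:
  North (15, 3): total = 2365
  South (17, 14): total = 2675
  East (20, 13): total = 3195
  West (3, 12): total = 2975
  Central (3, 13): total = 3095
Minimum is at North with total 2365 blocks.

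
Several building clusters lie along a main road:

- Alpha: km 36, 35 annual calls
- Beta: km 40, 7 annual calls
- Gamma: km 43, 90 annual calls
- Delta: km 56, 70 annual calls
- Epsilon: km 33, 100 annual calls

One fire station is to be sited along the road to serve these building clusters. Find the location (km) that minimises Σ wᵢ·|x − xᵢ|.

For a sum of weighted absolute distances on a line, the optimum is the weighted median (not the mean). Total weight W = 302; half-weight = 151.
Sort by position and accumulate weight:
  km 33 (Epsilon, w=100) → cum 100
  km 36 (Alpha, w=35) → cum 135
  km 40 (Beta, w=7) → cum 142
  km 43 (Gamma, w=90) → cum 232  ≥ 151 → median here
  km 56 (Delta, w=70) → cum 302
Optimal location: km 43.

x = 43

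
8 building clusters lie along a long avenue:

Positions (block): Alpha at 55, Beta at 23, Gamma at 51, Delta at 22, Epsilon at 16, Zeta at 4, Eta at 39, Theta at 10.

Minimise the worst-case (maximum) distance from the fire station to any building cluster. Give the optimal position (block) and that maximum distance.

location 29.5, max distance 25.5

The 1-center on a line is the midpoint of the two extreme points: leftmost at 4, rightmost at 55.
Optimal location = (4 + 55)/2 = 29.5; maximum distance = (55 − 4)/2 = 25.5.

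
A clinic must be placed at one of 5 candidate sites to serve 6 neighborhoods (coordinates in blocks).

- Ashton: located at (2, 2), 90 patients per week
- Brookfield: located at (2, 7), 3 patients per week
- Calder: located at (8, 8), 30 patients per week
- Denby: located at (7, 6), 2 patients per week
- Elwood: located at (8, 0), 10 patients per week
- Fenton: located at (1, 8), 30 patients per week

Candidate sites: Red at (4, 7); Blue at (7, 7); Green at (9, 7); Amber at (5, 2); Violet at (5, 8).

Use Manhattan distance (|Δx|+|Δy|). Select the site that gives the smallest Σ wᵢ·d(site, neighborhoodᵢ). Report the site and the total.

Total weighted distance at each candidate:
  Red (4, 7): total = 1024
  Blue (7, 7): total = 1267
  Green (9, 7): total = 1517
  Amber (5, 2): total = 926
  Violet (5, 8): total = 1150
Minimum is at Amber with total 926 blocks.

Amber, total 926 blocks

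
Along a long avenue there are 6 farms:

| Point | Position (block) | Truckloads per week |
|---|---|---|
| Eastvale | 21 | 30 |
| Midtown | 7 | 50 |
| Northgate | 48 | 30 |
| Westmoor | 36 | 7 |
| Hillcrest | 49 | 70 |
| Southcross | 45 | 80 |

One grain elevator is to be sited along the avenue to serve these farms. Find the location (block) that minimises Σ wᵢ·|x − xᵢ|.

x = 45

For a sum of weighted absolute distances on a line, the optimum is the weighted median (not the mean). Total weight W = 267; half-weight = 133.5.
Sort by position and accumulate weight:
  block 7 (Midtown, w=50) → cum 50
  block 21 (Eastvale, w=30) → cum 80
  block 36 (Westmoor, w=7) → cum 87
  block 45 (Southcross, w=80) → cum 167  ≥ 133.5 → median here
  block 48 (Northgate, w=30) → cum 197
  block 49 (Hillcrest, w=70) → cum 267
Optimal location: block 45.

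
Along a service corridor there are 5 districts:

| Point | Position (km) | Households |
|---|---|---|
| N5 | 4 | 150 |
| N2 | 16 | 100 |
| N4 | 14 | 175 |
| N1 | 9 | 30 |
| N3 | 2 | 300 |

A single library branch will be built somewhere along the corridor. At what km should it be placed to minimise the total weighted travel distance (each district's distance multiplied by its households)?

x = 4

For a sum of weighted absolute distances on a line, the optimum is the weighted median (not the mean). Total weight W = 755; half-weight = 377.5.
Sort by position and accumulate weight:
  km 2 (N3, w=300) → cum 300
  km 4 (N5, w=150) → cum 450  ≥ 377.5 → median here
  km 9 (N1, w=30) → cum 480
  km 14 (N4, w=175) → cum 655
  km 16 (N2, w=100) → cum 755
Optimal location: km 4.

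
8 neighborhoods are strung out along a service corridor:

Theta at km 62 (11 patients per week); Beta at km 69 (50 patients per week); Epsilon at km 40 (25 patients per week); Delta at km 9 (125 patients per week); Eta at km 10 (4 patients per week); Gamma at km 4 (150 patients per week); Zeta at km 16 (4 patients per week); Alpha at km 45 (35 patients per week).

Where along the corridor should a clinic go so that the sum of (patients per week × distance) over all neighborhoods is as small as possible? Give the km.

For a sum of weighted absolute distances on a line, the optimum is the weighted median (not the mean). Total weight W = 404; half-weight = 202.
Sort by position and accumulate weight:
  km 4 (Gamma, w=150) → cum 150
  km 9 (Delta, w=125) → cum 275  ≥ 202 → median here
  km 10 (Eta, w=4) → cum 279
  km 16 (Zeta, w=4) → cum 283
  km 40 (Epsilon, w=25) → cum 308
  km 45 (Alpha, w=35) → cum 343
  km 62 (Theta, w=11) → cum 354
  km 69 (Beta, w=50) → cum 404
Optimal location: km 9.

x = 9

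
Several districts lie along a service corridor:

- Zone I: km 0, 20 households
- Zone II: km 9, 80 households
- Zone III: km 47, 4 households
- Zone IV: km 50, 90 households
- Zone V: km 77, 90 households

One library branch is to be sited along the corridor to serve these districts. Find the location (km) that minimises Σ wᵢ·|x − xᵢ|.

For a sum of weighted absolute distances on a line, the optimum is the weighted median (not the mean). Total weight W = 284; half-weight = 142.
Sort by position and accumulate weight:
  km 0 (Zone I, w=20) → cum 20
  km 9 (Zone II, w=80) → cum 100
  km 47 (Zone III, w=4) → cum 104
  km 50 (Zone IV, w=90) → cum 194  ≥ 142 → median here
  km 77 (Zone V, w=90) → cum 284
Optimal location: km 50.

x = 50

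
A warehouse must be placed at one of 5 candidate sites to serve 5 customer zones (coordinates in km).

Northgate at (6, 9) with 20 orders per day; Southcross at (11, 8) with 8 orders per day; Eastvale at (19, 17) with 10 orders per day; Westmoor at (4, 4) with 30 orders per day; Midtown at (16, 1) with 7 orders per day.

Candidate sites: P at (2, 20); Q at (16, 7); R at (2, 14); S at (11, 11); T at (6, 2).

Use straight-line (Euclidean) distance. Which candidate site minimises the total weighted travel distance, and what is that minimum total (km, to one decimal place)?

T, total 556.2 km

Total weighted distance at each candidate:
  P (2, 20): total = 1175.7
  Q (16, 7): total = 762.2
  R (2, 14): total = 826.9
  S (11, 11): total = 607.0
  T (6, 2): total = 556.2
Minimum is at T with total 556.2 km.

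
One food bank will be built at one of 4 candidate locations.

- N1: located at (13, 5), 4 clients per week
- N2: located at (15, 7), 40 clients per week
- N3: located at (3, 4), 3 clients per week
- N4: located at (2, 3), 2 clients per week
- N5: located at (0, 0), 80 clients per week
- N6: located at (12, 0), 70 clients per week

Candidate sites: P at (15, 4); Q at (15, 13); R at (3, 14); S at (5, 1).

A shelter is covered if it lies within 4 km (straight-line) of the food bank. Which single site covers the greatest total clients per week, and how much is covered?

Coverage radius r = 4 km; a point is covered iff (Δx)²+(Δy)² ≤ 4² = 16.
  P (15, 4): covers {N1, N2} → 44
  Q (15, 13): covers {none} → 0
  R (3, 14): covers {none} → 0
  S (5, 1): covers {N3, N4} → 5
Maximum coverage at P: 44 clients per week.

P, covering 44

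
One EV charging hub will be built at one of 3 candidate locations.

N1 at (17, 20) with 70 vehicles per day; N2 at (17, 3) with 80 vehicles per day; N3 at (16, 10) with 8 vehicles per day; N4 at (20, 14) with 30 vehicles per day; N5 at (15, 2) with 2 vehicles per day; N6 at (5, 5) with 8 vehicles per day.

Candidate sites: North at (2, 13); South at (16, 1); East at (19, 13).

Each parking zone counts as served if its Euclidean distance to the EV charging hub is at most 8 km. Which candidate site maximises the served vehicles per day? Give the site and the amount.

East, covering 108

Coverage radius r = 8 km; a point is covered iff (Δx)²+(Δy)² ≤ 8² = 64.
  North (2, 13): covers {none} → 0
  South (16, 1): covers {N2, N5} → 82
  East (19, 13): covers {N1, N3, N4} → 108
Maximum coverage at East: 108 vehicles per day.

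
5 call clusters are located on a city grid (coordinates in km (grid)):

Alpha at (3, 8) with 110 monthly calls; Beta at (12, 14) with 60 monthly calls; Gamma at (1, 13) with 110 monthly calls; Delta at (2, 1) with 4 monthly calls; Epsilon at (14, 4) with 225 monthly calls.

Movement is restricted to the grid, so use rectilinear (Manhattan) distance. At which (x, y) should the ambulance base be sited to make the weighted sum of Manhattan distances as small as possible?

(12, 8)

Manhattan distance separates: Σwᵢ(|x−xᵢ|+|y−yᵢ|) = Σwᵢ|x−xᵢ| + Σwᵢ|y−yᵢ|, so x and y are optimised independently as 1-D weighted medians.
Total weight W = 509; half = 254.5.
x-coordinate, sorted with cumulative weight:
  x=1 (Gamma, w=110) cum 110
  x=2 (Delta, w=4) cum 114
  x=3 (Alpha, w=110) cum 224
  x=12 (Beta, w=60) cum 284  ← median
  x=14 (Epsilon, w=225) cum 509
⇒ x* = 12
y-coordinate, sorted with cumulative weight:
  y=1 (Delta, w=4) cum 4
  y=4 (Epsilon, w=225) cum 229
  y=8 (Alpha, w=110) cum 339  ← median
  y=13 (Gamma, w=110) cum 449
  y=14 (Beta, w=60) cum 509
⇒ y* = 8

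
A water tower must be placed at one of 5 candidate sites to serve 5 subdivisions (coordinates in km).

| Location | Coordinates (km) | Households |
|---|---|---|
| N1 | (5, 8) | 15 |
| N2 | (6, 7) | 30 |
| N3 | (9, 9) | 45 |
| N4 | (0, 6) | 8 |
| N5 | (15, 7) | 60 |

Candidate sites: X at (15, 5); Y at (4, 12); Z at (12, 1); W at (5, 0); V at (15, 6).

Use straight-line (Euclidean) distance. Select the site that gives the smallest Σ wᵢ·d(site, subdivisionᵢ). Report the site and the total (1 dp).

V, total 906.5 km

Total weighted distance at each candidate:
  X (15, 5): total = 998.0
  Y (4, 12): total = 1268.5
  Z (12, 1): total = 1294.0
  W (5, 0): total = 1570.2
  V (15, 6): total = 906.5
Minimum is at V with total 906.5 km.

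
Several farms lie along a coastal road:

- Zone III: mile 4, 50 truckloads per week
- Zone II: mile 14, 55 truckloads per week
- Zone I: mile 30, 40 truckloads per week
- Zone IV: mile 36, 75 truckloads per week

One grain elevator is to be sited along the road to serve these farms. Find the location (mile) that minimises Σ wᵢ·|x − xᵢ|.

x = 30

For a sum of weighted absolute distances on a line, the optimum is the weighted median (not the mean). Total weight W = 220; half-weight = 110.
Sort by position and accumulate weight:
  mile 4 (Zone III, w=50) → cum 50
  mile 14 (Zone II, w=55) → cum 105
  mile 30 (Zone I, w=40) → cum 145  ≥ 110 → median here
  mile 36 (Zone IV, w=75) → cum 220
Optimal location: mile 30.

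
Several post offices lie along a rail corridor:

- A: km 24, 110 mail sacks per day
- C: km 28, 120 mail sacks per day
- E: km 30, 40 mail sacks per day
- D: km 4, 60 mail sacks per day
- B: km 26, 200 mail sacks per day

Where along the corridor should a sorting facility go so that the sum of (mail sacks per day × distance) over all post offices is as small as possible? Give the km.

For a sum of weighted absolute distances on a line, the optimum is the weighted median (not the mean). Total weight W = 530; half-weight = 265.
Sort by position and accumulate weight:
  km 4 (D, w=60) → cum 60
  km 24 (A, w=110) → cum 170
  km 26 (B, w=200) → cum 370  ≥ 265 → median here
  km 28 (C, w=120) → cum 490
  km 30 (E, w=40) → cum 530
Optimal location: km 26.

x = 26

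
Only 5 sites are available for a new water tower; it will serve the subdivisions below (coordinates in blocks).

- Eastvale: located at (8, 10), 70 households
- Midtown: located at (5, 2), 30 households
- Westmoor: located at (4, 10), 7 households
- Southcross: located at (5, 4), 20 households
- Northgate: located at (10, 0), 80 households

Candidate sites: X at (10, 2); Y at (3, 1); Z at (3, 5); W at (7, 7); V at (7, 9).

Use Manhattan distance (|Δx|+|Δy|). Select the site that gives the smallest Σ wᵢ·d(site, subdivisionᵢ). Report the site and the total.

Total weighted distance at each candidate:
  X (10, 2): total = 1248
  Y (3, 1): total = 1880
  Z (3, 5): total = 1912
  W (7, 7): total = 1432
  V (7, 9): total = 1538
Minimum is at X with total 1248 blocks.

X, total 1248 blocks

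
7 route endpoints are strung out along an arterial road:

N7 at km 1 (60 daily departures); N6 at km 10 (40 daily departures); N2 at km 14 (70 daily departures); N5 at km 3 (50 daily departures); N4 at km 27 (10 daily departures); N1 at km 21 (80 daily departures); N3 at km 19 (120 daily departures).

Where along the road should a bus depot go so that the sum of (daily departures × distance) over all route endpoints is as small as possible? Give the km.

x = 14

For a sum of weighted absolute distances on a line, the optimum is the weighted median (not the mean). Total weight W = 430; half-weight = 215.
Sort by position and accumulate weight:
  km 1 (N7, w=60) → cum 60
  km 3 (N5, w=50) → cum 110
  km 10 (N6, w=40) → cum 150
  km 14 (N2, w=70) → cum 220  ≥ 215 → median here
  km 19 (N3, w=120) → cum 340
  km 21 (N1, w=80) → cum 420
  km 27 (N4, w=10) → cum 430
Optimal location: km 14.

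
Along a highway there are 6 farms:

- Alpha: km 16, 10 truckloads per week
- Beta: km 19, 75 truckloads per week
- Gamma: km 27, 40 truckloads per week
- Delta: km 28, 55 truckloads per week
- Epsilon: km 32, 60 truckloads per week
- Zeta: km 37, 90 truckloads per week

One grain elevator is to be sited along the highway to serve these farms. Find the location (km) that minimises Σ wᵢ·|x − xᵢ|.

x = 28

For a sum of weighted absolute distances on a line, the optimum is the weighted median (not the mean). Total weight W = 330; half-weight = 165.
Sort by position and accumulate weight:
  km 16 (Alpha, w=10) → cum 10
  km 19 (Beta, w=75) → cum 85
  km 27 (Gamma, w=40) → cum 125
  km 28 (Delta, w=55) → cum 180  ≥ 165 → median here
  km 32 (Epsilon, w=60) → cum 240
  km 37 (Zeta, w=90) → cum 330
Optimal location: km 28.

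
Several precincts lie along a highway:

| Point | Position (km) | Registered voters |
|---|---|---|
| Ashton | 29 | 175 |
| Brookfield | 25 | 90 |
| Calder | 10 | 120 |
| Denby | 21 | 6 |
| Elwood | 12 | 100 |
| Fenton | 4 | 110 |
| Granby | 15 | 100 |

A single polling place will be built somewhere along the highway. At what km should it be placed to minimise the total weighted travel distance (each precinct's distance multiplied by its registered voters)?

For a sum of weighted absolute distances on a line, the optimum is the weighted median (not the mean). Total weight W = 701; half-weight = 350.5.
Sort by position and accumulate weight:
  km 4 (Fenton, w=110) → cum 110
  km 10 (Calder, w=120) → cum 230
  km 12 (Elwood, w=100) → cum 330
  km 15 (Granby, w=100) → cum 430  ≥ 350.5 → median here
  km 21 (Denby, w=6) → cum 436
  km 25 (Brookfield, w=90) → cum 526
  km 29 (Ashton, w=175) → cum 701
Optimal location: km 15.

x = 15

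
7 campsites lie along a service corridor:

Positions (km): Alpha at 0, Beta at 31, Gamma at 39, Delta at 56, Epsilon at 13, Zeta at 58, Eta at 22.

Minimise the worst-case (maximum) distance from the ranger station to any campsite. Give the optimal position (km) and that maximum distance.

The 1-center on a line is the midpoint of the two extreme points: leftmost at 0, rightmost at 58.
Optimal location = (0 + 58)/2 = 29; maximum distance = (58 − 0)/2 = 29.

location 29, max distance 29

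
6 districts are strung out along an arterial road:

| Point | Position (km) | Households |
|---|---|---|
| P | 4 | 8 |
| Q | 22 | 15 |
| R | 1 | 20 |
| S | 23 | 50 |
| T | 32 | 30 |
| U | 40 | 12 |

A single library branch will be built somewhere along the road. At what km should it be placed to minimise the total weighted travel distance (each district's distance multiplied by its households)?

For a sum of weighted absolute distances on a line, the optimum is the weighted median (not the mean). Total weight W = 135; half-weight = 67.5.
Sort by position and accumulate weight:
  km 1 (R, w=20) → cum 20
  km 4 (P, w=8) → cum 28
  km 22 (Q, w=15) → cum 43
  km 23 (S, w=50) → cum 93  ≥ 67.5 → median here
  km 32 (T, w=30) → cum 123
  km 40 (U, w=12) → cum 135
Optimal location: km 23.

x = 23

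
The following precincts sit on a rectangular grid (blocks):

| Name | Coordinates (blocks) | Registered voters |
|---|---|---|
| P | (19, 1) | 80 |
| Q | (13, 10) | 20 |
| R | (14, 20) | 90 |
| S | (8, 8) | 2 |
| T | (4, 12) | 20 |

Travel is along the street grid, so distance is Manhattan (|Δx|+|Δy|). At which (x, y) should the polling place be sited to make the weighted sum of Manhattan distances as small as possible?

(14, 12)

Manhattan distance separates: Σwᵢ(|x−xᵢ|+|y−yᵢ|) = Σwᵢ|x−xᵢ| + Σwᵢ|y−yᵢ|, so x and y are optimised independently as 1-D weighted medians.
Total weight W = 212; half = 106.
x-coordinate, sorted with cumulative weight:
  x=4 (T, w=20) cum 20
  x=8 (S, w=2) cum 22
  x=13 (Q, w=20) cum 42
  x=14 (R, w=90) cum 132  ← median
  x=19 (P, w=80) cum 212
⇒ x* = 14
y-coordinate, sorted with cumulative weight:
  y=1 (P, w=80) cum 80
  y=8 (S, w=2) cum 82
  y=10 (Q, w=20) cum 102
  y=12 (T, w=20) cum 122  ← median
  y=20 (R, w=90) cum 212
⇒ y* = 12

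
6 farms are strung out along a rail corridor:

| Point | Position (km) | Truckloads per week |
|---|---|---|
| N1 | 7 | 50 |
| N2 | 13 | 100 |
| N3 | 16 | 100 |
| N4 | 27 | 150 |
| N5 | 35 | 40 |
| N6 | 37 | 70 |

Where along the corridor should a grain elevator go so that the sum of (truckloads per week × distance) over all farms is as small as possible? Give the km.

x = 27

For a sum of weighted absolute distances on a line, the optimum is the weighted median (not the mean). Total weight W = 510; half-weight = 255.
Sort by position and accumulate weight:
  km 7 (N1, w=50) → cum 50
  km 13 (N2, w=100) → cum 150
  km 16 (N3, w=100) → cum 250
  km 27 (N4, w=150) → cum 400  ≥ 255 → median here
  km 35 (N5, w=40) → cum 440
  km 37 (N6, w=70) → cum 510
Optimal location: km 27.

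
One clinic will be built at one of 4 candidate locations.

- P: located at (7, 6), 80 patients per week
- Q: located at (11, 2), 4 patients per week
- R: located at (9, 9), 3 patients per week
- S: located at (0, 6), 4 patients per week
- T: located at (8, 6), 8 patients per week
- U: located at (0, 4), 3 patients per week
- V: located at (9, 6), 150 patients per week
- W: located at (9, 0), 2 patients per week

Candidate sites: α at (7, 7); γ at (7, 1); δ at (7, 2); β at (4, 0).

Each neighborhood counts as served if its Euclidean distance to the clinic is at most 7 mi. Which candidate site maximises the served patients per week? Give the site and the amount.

α, covering 245

Coverage radius r = 7 mi; a point is covered iff (Δx)²+(Δy)² ≤ 7² = 49.
  α (7, 7): covers {P, Q, R, T, V} → 245
  γ (7, 1): covers {P, Q, T, V, W} → 244
  δ (7, 2): covers {P, Q, T, V, W} → 244
  β (4, 0): covers {P, U, W} → 85
Maximum coverage at α: 245 patients per week.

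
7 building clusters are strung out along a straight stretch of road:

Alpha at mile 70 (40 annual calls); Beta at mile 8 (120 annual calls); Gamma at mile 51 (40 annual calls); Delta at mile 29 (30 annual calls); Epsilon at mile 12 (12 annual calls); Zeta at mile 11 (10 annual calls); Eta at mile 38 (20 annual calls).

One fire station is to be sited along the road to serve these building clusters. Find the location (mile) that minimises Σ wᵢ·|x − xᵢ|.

For a sum of weighted absolute distances on a line, the optimum is the weighted median (not the mean). Total weight W = 272; half-weight = 136.
Sort by position and accumulate weight:
  mile 8 (Beta, w=120) → cum 120
  mile 11 (Zeta, w=10) → cum 130
  mile 12 (Epsilon, w=12) → cum 142  ≥ 136 → median here
  mile 29 (Delta, w=30) → cum 172
  mile 38 (Eta, w=20) → cum 192
  mile 51 (Gamma, w=40) → cum 232
  mile 70 (Alpha, w=40) → cum 272
Optimal location: mile 12.

x = 12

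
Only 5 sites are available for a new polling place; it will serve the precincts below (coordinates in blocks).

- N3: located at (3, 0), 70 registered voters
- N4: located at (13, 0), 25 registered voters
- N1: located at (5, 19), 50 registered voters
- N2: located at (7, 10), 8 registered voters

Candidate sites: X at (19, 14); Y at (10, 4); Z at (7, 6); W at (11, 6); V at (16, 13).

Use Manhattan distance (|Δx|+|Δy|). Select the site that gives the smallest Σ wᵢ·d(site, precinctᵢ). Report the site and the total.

Total weighted distance at each candidate:
  X (19, 14): total = 3678
  Y (10, 4): total = 2017
  Z (7, 6): total = 1782
  W (11, 6): total = 2194
  V (16, 13): total = 3166
Minimum is at Z with total 1782 blocks.

Z, total 1782 blocks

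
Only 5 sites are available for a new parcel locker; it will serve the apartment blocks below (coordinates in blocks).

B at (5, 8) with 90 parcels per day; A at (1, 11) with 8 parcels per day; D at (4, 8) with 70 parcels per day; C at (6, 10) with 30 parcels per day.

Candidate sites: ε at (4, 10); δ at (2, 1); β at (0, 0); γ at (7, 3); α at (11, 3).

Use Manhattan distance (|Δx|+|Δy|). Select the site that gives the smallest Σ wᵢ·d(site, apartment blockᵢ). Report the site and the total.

Total weighted distance at each candidate:
  ε (4, 10): total = 502
  δ (2, 1): total = 2008
  β (0, 0): total = 2586
  γ (7, 3): total = 1542
  α (11, 3): total = 2334
Minimum is at ε with total 502 blocks.

ε, total 502 blocks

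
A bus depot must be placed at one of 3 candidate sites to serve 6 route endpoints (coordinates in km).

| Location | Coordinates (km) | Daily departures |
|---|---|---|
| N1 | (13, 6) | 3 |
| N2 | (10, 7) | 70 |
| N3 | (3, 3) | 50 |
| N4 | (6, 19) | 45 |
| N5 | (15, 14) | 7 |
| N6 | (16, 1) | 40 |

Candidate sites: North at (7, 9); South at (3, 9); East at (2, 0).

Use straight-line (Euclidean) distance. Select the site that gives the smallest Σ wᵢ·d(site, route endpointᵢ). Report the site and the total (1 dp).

Total weighted distance at each candidate:
  North (7, 9): total = 1633.0
  South (3, 9): total = 2012.3
  East (2, 0): total = 2508.7
Minimum is at North with total 1633.0 km.

North, total 1633.0 km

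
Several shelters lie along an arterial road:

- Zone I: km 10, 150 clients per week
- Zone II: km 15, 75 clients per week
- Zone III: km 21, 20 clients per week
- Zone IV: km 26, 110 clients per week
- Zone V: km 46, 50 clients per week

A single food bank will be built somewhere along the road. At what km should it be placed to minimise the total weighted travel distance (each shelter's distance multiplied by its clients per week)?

For a sum of weighted absolute distances on a line, the optimum is the weighted median (not the mean). Total weight W = 405; half-weight = 202.5.
Sort by position and accumulate weight:
  km 10 (Zone I, w=150) → cum 150
  km 15 (Zone II, w=75) → cum 225  ≥ 202.5 → median here
  km 21 (Zone III, w=20) → cum 245
  km 26 (Zone IV, w=110) → cum 355
  km 46 (Zone V, w=50) → cum 405
Optimal location: km 15.

x = 15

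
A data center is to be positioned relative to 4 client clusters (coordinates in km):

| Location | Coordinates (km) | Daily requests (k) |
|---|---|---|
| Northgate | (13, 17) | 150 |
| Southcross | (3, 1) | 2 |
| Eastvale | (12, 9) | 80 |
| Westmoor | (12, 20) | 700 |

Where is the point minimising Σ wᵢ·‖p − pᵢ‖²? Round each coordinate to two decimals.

(12.14, 18.53)

The minimiser of Σwᵢ‖p−pᵢ‖² is the weighted centroid p* = (Σwᵢpᵢ)/(Σwᵢ).
Σwᵢ = 932.
Σwᵢxᵢ = 150·13 + 2·3 + 80·12 + 700·12 = 11316.
Σwᵢyᵢ = 150·17 + 2·1 + 80·9 + 700·20 = 17272.
x* = 11316/932 = 12.14, y* = 17272/932 = 18.53.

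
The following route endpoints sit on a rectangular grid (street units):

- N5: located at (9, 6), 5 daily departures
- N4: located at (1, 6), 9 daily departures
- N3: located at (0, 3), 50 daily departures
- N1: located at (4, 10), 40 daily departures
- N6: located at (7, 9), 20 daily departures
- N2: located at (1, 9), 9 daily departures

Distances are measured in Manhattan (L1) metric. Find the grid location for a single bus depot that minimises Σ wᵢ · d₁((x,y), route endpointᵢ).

(1, 9)

Manhattan distance separates: Σwᵢ(|x−xᵢ|+|y−yᵢ|) = Σwᵢ|x−xᵢ| + Σwᵢ|y−yᵢ|, so x and y are optimised independently as 1-D weighted medians.
Total weight W = 133; half = 66.5.
x-coordinate, sorted with cumulative weight:
  x=0 (N3, w=50) cum 50
  x=1 (N4, w=9) cum 59
  x=1 (N2, w=9) cum 68  ← median
  x=4 (N1, w=40) cum 108
  x=7 (N6, w=20) cum 128
  x=9 (N5, w=5) cum 133
⇒ x* = 1
y-coordinate, sorted with cumulative weight:
  y=3 (N3, w=50) cum 50
  y=6 (N5, w=5) cum 55
  y=6 (N4, w=9) cum 64
  y=9 (N6, w=20) cum 84  ← median
  y=9 (N2, w=9) cum 93
  y=10 (N1, w=40) cum 133
⇒ y* = 9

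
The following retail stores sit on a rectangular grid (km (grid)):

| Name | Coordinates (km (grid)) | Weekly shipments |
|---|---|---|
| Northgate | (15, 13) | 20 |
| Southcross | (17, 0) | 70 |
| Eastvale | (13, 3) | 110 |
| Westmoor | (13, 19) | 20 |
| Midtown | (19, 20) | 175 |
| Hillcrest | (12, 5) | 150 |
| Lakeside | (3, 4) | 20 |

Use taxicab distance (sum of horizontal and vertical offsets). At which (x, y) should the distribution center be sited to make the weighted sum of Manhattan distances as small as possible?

(13, 5)

Manhattan distance separates: Σwᵢ(|x−xᵢ|+|y−yᵢ|) = Σwᵢ|x−xᵢ| + Σwᵢ|y−yᵢ|, so x and y are optimised independently as 1-D weighted medians.
Total weight W = 565; half = 282.5.
x-coordinate, sorted with cumulative weight:
  x=3 (Lakeside, w=20) cum 20
  x=12 (Hillcrest, w=150) cum 170
  x=13 (Eastvale, w=110) cum 280
  x=13 (Westmoor, w=20) cum 300  ← median
  x=15 (Northgate, w=20) cum 320
  x=17 (Southcross, w=70) cum 390
  x=19 (Midtown, w=175) cum 565
⇒ x* = 13
y-coordinate, sorted with cumulative weight:
  y=0 (Southcross, w=70) cum 70
  y=3 (Eastvale, w=110) cum 180
  y=4 (Lakeside, w=20) cum 200
  y=5 (Hillcrest, w=150) cum 350  ← median
  y=13 (Northgate, w=20) cum 370
  y=19 (Westmoor, w=20) cum 390
  y=20 (Midtown, w=175) cum 565
⇒ y* = 5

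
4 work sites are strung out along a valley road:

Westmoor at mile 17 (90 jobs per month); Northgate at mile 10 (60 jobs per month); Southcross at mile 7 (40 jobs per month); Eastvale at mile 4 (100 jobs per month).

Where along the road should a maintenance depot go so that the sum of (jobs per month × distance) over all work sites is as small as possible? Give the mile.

For a sum of weighted absolute distances on a line, the optimum is the weighted median (not the mean). Total weight W = 290; half-weight = 145.
Sort by position and accumulate weight:
  mile 4 (Eastvale, w=100) → cum 100
  mile 7 (Southcross, w=40) → cum 140
  mile 10 (Northgate, w=60) → cum 200  ≥ 145 → median here
  mile 17 (Westmoor, w=90) → cum 290
Optimal location: mile 10.

x = 10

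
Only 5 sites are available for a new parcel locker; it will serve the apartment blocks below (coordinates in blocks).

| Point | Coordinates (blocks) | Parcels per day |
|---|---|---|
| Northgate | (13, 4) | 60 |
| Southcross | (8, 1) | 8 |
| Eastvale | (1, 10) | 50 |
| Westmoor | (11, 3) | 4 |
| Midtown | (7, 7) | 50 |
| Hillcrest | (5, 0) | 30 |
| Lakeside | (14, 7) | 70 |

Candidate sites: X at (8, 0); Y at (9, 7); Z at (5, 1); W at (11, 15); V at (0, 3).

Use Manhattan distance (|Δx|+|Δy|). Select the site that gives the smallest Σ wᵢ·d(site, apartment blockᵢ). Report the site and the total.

Total weighted distance at each candidate:
  X (8, 0): total = 2822
  Y (9, 7): total = 1830
  Z (5, 1): total = 2846
  W (11, 15): total = 3714
  V (0, 3): total = 3414
Minimum is at Y with total 1830 blocks.

Y, total 1830 blocks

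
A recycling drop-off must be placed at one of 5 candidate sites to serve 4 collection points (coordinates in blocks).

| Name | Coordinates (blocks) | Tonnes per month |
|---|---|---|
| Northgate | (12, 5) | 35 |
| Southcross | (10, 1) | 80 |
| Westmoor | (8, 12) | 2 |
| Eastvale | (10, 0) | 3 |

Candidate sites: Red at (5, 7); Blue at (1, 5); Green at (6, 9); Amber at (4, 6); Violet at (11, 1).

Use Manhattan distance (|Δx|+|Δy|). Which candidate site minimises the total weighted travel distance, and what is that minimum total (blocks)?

Total weighted distance at each candidate:
  Red (5, 7): total = 1247
  Blue (1, 5): total = 1495
  Green (6, 9): total = 1359
  Amber (4, 6): total = 1251
  Violet (11, 1): total = 289
Minimum is at Violet with total 289 blocks.

Violet, total 289 blocks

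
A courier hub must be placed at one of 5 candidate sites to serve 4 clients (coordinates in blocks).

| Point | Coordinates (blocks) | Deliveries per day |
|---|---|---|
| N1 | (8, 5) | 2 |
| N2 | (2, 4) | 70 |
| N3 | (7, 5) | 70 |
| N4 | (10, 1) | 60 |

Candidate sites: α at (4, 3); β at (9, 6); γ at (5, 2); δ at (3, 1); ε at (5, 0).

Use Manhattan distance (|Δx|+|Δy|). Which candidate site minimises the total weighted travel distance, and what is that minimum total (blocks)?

Total weighted distance at each candidate:
  α (4, 3): total = 1052
  β (9, 6): total = 1204
  γ (5, 2): total = 1072
  δ (3, 1): total = 1278
  ε (5, 0): total = 1356
Minimum is at α with total 1052 blocks.

α, total 1052 blocks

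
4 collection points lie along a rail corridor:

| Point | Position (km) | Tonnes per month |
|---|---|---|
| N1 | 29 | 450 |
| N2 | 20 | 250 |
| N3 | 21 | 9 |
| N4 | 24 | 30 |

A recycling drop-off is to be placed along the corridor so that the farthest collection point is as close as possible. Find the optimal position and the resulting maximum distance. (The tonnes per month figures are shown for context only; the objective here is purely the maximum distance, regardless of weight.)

The 1-center on a line is the midpoint of the two extreme points: leftmost at 20, rightmost at 29.
Optimal location = (20 + 29)/2 = 24.5; maximum distance = (29 − 20)/2 = 4.5.

location 24.5, max distance 4.5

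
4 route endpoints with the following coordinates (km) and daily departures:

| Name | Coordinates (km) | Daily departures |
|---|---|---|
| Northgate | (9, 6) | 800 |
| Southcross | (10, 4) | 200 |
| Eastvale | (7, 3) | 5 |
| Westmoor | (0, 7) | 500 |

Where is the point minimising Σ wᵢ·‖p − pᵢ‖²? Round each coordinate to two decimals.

(6.14, 6.06)

The minimiser of Σwᵢ‖p−pᵢ‖² is the weighted centroid p* = (Σwᵢpᵢ)/(Σwᵢ).
Σwᵢ = 1505.
Σwᵢxᵢ = 800·9 + 200·10 + 5·7 + 500·0 = 9235.
Σwᵢyᵢ = 800·6 + 200·4 + 5·3 + 500·7 = 9115.
x* = 9235/1505 = 6.14, y* = 9115/1505 = 6.06.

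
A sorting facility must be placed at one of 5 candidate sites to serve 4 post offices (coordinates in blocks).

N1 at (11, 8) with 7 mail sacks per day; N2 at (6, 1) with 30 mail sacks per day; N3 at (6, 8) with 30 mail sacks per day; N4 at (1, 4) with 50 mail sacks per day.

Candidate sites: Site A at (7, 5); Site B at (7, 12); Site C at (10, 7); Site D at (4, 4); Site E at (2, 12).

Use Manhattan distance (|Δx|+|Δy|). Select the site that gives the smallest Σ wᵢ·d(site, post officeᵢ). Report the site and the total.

Site D, total 557 blocks

Total weighted distance at each candidate:
  Site A (7, 5): total = 669
  Site B (7, 12): total = 1266
  Site C (10, 7): total = 1064
  Site D (4, 4): total = 557
  Site E (2, 12): total = 1231
Minimum is at Site D with total 557 blocks.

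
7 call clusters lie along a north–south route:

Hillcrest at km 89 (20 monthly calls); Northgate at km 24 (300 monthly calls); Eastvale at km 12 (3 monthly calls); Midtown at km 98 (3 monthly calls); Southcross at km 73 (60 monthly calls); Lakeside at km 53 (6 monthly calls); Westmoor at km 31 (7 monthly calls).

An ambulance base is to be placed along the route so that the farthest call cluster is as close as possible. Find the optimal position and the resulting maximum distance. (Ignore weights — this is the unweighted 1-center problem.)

location 55, max distance 43

The 1-center on a line is the midpoint of the two extreme points: leftmost at 12, rightmost at 98.
Optimal location = (12 + 98)/2 = 55; maximum distance = (98 − 12)/2 = 43.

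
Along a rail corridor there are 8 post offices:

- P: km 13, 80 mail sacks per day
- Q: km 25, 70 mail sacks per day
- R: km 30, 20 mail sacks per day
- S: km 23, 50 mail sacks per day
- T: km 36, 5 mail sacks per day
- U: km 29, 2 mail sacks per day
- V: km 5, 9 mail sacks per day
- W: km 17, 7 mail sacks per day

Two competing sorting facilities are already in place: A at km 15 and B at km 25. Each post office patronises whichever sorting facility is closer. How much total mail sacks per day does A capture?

96

The indifferent point is the midpoint (15+25)/2 = 20; post offices left of it (closer to A at 15) go to A, those right go to B.
  V at 5 (w=9) → A
  P at 13 (w=80) → A
  W at 17 (w=7) → A
  S at 23 (w=50) → B
  Q at 25 (w=70) → B
  U at 29 (w=2) → B
  R at 30 (w=20) → B
  T at 36 (w=5) → B
A captures 96; B captures 147.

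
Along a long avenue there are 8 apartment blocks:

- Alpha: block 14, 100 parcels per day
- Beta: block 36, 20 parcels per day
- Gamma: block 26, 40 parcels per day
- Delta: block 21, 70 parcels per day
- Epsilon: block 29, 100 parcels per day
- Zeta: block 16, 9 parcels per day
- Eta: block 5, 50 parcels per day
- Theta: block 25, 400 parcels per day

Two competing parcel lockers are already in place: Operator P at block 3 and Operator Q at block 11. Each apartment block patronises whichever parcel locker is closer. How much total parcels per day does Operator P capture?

The indifferent point is the midpoint (3+11)/2 = 7; apartment blocks left of it (closer to Operator P at 3) go to Operator P, those right go to Operator Q.
  Eta at 5 (w=50) → Operator P
  Alpha at 14 (w=100) → Operator Q
  Zeta at 16 (w=9) → Operator Q
  Delta at 21 (w=70) → Operator Q
  Theta at 25 (w=400) → Operator Q
  Gamma at 26 (w=40) → Operator Q
  Epsilon at 29 (w=100) → Operator Q
  Beta at 36 (w=20) → Operator Q
Operator P captures 50; Operator Q captures 739.

50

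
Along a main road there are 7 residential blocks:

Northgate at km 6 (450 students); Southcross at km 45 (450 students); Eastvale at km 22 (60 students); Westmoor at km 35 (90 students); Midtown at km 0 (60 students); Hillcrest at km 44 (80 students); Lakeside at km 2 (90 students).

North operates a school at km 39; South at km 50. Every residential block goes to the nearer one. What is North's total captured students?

830

The indifferent point is the midpoint (39+50)/2 = 44.5; residential blocks left of it (closer to North at 39) go to North, those right go to South.
  Midtown at 0 (w=60) → North
  Lakeside at 2 (w=90) → North
  Northgate at 6 (w=450) → North
  Eastvale at 22 (w=60) → North
  Westmoor at 35 (w=90) → North
  Hillcrest at 44 (w=80) → North
  Southcross at 45 (w=450) → South
North captures 830; South captures 450.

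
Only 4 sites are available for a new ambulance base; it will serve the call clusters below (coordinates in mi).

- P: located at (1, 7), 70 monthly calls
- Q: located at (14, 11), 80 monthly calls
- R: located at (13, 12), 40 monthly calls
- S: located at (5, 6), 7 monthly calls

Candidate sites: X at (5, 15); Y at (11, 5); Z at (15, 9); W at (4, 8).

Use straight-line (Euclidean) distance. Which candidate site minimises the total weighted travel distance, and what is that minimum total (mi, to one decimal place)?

Total weighted distance at each candidate:
  X (5, 15): total = 1818.8
  Y (11, 5): total = 1584.3
  Z (15, 9): total = 1386.1
  W (4, 8): total = 1466.2
Minimum is at Z with total 1386.1 mi.

Z, total 1386.1 mi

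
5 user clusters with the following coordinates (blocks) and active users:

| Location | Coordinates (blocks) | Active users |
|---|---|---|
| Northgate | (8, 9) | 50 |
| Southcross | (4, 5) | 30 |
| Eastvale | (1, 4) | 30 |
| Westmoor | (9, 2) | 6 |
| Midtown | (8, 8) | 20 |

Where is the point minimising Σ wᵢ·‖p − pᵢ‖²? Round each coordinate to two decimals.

The minimiser of Σwᵢ‖p−pᵢ‖² is the weighted centroid p* = (Σwᵢpᵢ)/(Σwᵢ).
Σwᵢ = 136.
Σwᵢxᵢ = 50·8 + 30·4 + 30·1 + 6·9 + 20·8 = 764.
Σwᵢyᵢ = 50·9 + 30·5 + 30·4 + 6·2 + 20·8 = 892.
x* = 764/136 = 5.62, y* = 892/136 = 6.56.

(5.62, 6.56)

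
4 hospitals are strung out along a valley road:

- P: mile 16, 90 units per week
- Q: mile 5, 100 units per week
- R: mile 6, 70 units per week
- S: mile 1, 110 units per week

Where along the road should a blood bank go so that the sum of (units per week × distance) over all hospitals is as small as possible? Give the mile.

For a sum of weighted absolute distances on a line, the optimum is the weighted median (not the mean). Total weight W = 370; half-weight = 185.
Sort by position and accumulate weight:
  mile 1 (S, w=110) → cum 110
  mile 5 (Q, w=100) → cum 210  ≥ 185 → median here
  mile 6 (R, w=70) → cum 280
  mile 16 (P, w=90) → cum 370
Optimal location: mile 5.

x = 5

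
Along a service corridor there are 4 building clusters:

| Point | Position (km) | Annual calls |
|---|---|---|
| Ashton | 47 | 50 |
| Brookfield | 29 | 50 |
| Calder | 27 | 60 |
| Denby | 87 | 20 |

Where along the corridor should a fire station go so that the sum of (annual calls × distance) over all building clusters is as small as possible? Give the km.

x = 29

For a sum of weighted absolute distances on a line, the optimum is the weighted median (not the mean). Total weight W = 180; half-weight = 90.
Sort by position and accumulate weight:
  km 27 (Calder, w=60) → cum 60
  km 29 (Brookfield, w=50) → cum 110  ≥ 90 → median here
  km 47 (Ashton, w=50) → cum 160
  km 87 (Denby, w=20) → cum 180
Optimal location: km 29.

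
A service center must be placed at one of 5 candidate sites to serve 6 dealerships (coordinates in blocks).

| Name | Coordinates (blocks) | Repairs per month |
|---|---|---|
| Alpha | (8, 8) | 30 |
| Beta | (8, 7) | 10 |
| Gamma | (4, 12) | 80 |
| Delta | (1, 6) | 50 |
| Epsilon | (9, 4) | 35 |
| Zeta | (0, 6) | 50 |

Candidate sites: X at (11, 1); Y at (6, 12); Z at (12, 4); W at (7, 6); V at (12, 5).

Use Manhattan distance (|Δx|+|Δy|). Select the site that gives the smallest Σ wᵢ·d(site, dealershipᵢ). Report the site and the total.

Total weighted distance at each candidate:
  X (11, 1): total = 3555
  Y (6, 12): total = 1945
  Z (12, 4): total = 3045
  W (7, 6): total = 1620
  V (12, 5): total = 2860
Minimum is at W with total 1620 blocks.

W, total 1620 blocks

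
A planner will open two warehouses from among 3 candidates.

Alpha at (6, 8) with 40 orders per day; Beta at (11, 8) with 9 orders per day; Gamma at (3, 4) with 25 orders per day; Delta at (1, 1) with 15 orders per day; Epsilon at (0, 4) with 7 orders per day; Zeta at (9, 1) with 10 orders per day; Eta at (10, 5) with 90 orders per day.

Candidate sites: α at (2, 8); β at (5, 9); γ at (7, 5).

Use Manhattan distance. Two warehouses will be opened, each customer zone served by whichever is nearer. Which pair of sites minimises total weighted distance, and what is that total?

{β, γ}, total 804

Evaluate every pair (each demand assigned to the nearer of the two):
  {β, γ}: total = 804
  {α, γ}: total = 840
  {α, β}: total = 1360
Best pair: {β, γ} with total 804.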